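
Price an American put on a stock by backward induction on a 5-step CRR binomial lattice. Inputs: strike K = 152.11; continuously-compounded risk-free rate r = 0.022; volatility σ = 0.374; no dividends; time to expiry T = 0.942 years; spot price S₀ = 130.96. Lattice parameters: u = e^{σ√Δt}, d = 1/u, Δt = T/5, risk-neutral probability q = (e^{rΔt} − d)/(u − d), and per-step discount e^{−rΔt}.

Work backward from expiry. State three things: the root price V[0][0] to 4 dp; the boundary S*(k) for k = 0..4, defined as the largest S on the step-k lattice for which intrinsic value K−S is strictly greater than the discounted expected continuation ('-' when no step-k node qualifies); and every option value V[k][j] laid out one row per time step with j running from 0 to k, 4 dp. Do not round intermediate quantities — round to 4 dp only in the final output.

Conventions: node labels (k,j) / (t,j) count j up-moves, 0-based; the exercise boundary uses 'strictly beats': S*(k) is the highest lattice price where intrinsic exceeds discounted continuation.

Δt=0.18840  u=1.17625  d=0.85016  q=0.47224  discount=0.99586
step 5 (expiry): payoffs max(K−S,0) = 93.9489 71.6398 40.7735 0.0000 0.0000 0.0000
step 4: (k=4,j=0): S=68.4123, K−S=83.6977, hold=83.0686 ⇒ V=83.6977 exercise | (k=4,j=1): S=94.6534, K−S=57.4566, hold=56.8274 ⇒ V=57.4566 exercise | (k=4,j=2): S=130.9600, K−S=21.1500, hold=21.4296 ⇒ V=21.4296 continue | (k=4,j=3): S=181.1928, K−S=0.0000, hold=0.0000 ⇒ V=0.0000 continue | (k=4,j=4): S=250.6937, K−S=0.0000, hold=0.0000 ⇒ V=0.0000 continue  boundary S*=94.6534
step 3: (k=3,j=0): S=80.4702, K−S=71.6398, hold=71.0106 ⇒ V=71.6398 exercise | (k=3,j=1): S=111.3365, K−S=40.7735, hold=40.2758 ⇒ V=40.7735 exercise | (k=3,j=2): S=154.0422, K−S=0.0000, hold=11.2628 ⇒ V=11.2628 continue | (k=3,j=3): S=213.1288, K−S=0.0000, hold=0.0000 ⇒ V=0.0000 continue  boundary S*=111.3365
step 2: (k=2,j=0): S=94.6534, K−S=57.4566, hold=56.8274 ⇒ V=57.4566 exercise | (k=2,j=1): S=130.9600, K−S=21.1500, hold=26.7263 ⇒ V=26.7263 continue | (k=2,j=2): S=181.1928, K−S=0.0000, hold=5.9195 ⇒ V=5.9195 continue  boundary S*=94.6534
step 1: (k=1,j=0): S=111.3365, K−S=40.7735, hold=42.7668 ⇒ V=42.7668 continue | (k=1,j=1): S=154.0422, K−S=0.0000, hold=16.8306 ⇒ V=16.8306 continue  boundary S*=-
step 0: (k=0,j=0): S=130.9600, K−S=21.1500, hold=30.3924 ⇒ V=30.3924 continue  boundary S*=-

price = 30.3924
boundary = - - 94.6534 111.3365 94.6534
tree:
30.3924
42.7668 16.8306
57.4566 26.7263 5.9195
71.6398 40.7735 11.2628 0.0000
83.6977 57.4566 21.4296 0.0000 0.0000
93.9489 71.6398 40.7735 0.0000 0.0000 0.0000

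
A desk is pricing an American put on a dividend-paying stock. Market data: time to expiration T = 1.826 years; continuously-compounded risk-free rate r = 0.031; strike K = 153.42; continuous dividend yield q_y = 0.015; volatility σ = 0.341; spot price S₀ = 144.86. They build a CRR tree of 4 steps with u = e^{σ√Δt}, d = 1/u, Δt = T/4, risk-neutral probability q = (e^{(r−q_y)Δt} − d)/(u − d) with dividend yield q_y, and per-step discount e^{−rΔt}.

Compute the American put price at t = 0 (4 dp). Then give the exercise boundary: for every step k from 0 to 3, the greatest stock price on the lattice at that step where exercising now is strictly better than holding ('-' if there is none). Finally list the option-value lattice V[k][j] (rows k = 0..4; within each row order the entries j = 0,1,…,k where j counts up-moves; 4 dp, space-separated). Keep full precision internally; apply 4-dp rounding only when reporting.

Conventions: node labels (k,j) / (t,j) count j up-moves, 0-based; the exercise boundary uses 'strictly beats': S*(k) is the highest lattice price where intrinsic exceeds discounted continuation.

Δt=0.45650  u=1.25910  d=0.79422  q=0.45842  discount=0.98595
step 4 (expiry): payoffs max(K−S,0) = 95.7819 62.0446 8.5600 0.0000 0.0000
step 3: (k=3,j=0): S=72.5721, K−S=80.8479, hold=79.1873 ⇒ V=80.8479 exercise | (k=3,j=1): S=115.0506, K−S=38.3694, hold=36.9987 ⇒ V=38.3694 exercise | (k=3,j=2): S=182.3930, K−S=0.0000, hold=4.5708 ⇒ V=4.5708 continue | (k=3,j=3): S=289.1529, K−S=0.0000, hold=0.0000 ⇒ V=0.0000 continue  boundary S*=115.0506
step 2: (k=2,j=0): S=91.3754, K−S=62.0446, hold=60.5124 ⇒ V=62.0446 exercise | (k=2,j=1): S=144.8600, K−S=8.5600, hold=22.5539 ⇒ V=22.5539 continue | (k=2,j=2): S=229.6507, K−S=0.0000, hold=2.4406 ⇒ V=2.4406 continue  boundary S*=91.3754
step 1: (k=1,j=0): S=115.0506, K−S=38.3694, hold=43.3237 ⇒ V=43.3237 continue | (k=1,j=1): S=182.3930, K−S=0.0000, hold=13.1461 ⇒ V=13.1461 continue  boundary S*=-
step 0: (k=0,j=0): S=144.8600, K−S=8.5600, hold=29.0752 ⇒ V=29.0752 continue  boundary S*=-

price = 29.0752
boundary = - - 91.3754 115.0506
tree:
29.0752
43.3237 13.1461
62.0446 22.5539 2.4406
80.8479 38.3694 4.5708 0.0000
95.7819 62.0446 8.5600 0.0000 0.0000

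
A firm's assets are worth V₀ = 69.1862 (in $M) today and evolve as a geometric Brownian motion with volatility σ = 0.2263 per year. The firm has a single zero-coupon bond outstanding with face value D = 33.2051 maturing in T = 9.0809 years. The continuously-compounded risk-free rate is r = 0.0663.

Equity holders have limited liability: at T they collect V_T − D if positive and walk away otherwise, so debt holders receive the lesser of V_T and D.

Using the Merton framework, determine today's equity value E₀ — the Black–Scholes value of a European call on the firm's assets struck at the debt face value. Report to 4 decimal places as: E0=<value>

E0=51.2191

Equity is a call on the firm's assets struck at D = 33.2051:
d₁ = [ln(V₀/D) + (r + σ²/2)T] / (σ√T)
   = [ln(69.1862/33.2051) + (0.0663 + 0.5·0.2263²)·9.0809] / (0.2263·√9.0809)
   = [0.734098 + 0.834588] / 0.681944 = 2.300313
d₂ = d₁ − σ√T = 2.300313 − 0.681944 = 1.618369
N(d₁) = 0.989285,  N(d₂) = 0.947208,  e^(−rT) = 0.547680
E₀ = V₀·N(d₁) − D·e^(−rT)·N(d₂)
   = 69.1862·0.989285 − 33.2051·0.547680·0.947208 = 51.219132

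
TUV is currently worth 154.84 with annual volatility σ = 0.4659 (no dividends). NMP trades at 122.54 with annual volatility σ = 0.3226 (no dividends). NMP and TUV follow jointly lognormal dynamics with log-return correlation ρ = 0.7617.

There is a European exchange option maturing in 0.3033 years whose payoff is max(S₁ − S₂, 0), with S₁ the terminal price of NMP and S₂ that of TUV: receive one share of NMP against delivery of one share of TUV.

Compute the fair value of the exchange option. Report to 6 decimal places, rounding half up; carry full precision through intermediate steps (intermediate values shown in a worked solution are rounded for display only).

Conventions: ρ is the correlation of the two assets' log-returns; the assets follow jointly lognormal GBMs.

exchange price = 0.843729

σ_eff = √(σ₁² + σ₂² − 2ρσ₁σ₂) = √(0.3226² + 0.4659² − 2·0.7617·0.3226·0.4659) = 0.303591
d₁ = (ln(S₁/S₂) + (q₂ − q₁ + σ_eff²/2)T) / (σ_eff√T) = (ln(122.54/154.84) + (0.0 − 0.0 + 0.046084)·0.3033) / 0.167196 = -1.315689
d₂ = d₁ − σ_eff√T = -1.315689 − 0.167196 = -1.482885
N(d₁) = 0.094139,  N(d₂) = 0.069053
V = S₁·e^{−q₁T}·N(d₁) − S₂·e^{−q₂T}·N(d₂) = 11.535821 − 10.692092 = 0.843729
Key observation: the rate r is irrelevant here: denominating values in TUV turns the exchange into a ratio option on S₁/S₂, and discounting at r drops out.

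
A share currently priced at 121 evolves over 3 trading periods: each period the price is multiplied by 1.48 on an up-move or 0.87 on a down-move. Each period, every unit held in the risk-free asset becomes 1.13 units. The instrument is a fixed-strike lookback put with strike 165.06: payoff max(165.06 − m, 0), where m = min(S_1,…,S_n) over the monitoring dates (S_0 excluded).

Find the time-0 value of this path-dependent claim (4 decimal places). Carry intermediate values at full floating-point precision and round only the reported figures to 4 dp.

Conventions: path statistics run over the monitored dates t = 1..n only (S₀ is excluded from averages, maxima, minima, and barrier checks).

With p* = (R−d)/(u−d) = 0.4262, sum probability × payoff across the paths and divide by R^3.
Enumerate all 2^3 = 8 price paths (U = up ×1.48, D = down ×0.87); each path with k up-moves has probability p*^k·(1−p*)^(3−k).
DDD: m=79.6789, payoff=85.3811, prob=0.188892
UDD: m=135.5457, payoff=29.5143, prob=0.140320
DUD: m=105.2700, payoff=59.7900, prob=0.140320
UUD: m=179.0800, payoff=0.0000, prob=0.104238
DDU: m=91.5849, payoff=73.4751, prob=0.140320
UDU: m=155.7996, payoff=9.2604, prob=0.104238
DUU: m=105.2700, payoff=59.7900, prob=0.104238
UUU: m=179.0800, payoff=0.0000, prob=0.077434
Price = Σ prob·payoff / R^3 = 46.166746 / 1.442897 = 31.9959

price = 31.9959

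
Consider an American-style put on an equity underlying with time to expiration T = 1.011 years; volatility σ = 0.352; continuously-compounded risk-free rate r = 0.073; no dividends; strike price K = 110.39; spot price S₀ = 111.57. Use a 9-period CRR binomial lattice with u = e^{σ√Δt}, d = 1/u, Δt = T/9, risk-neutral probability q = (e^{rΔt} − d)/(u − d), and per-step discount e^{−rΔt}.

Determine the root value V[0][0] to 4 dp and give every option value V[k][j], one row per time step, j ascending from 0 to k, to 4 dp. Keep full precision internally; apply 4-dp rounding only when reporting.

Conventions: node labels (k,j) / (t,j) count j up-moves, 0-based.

params: Δt=0.11233 u=1.12522 d=0.88872 q=0.50536 e^(-rΔt)=0.99183
t_9 payoffs: 71.8051 61.5371 48.5366 32.0764 11.2359 0.0000 0.0000 0.0000 0.0000 0.0000
k=8: node(8,0) S=43.4164 payoff=66.9736 vs cont=66.0721 → 66.9736 [stop]  node(8,1) S=54.9702 payoff=55.4198 vs cont=54.5183 → 55.4198 [stop]  node(8,2) S=69.5986 payoff=40.7914 vs cont=39.8899 → 40.7914 [stop]  node(8,3) S=88.1199 payoff=22.2701 vs cont=21.3686 → 22.2701 [stop]  node(8,4) S=111.5700 payoff=0.0000 vs cont=5.5124 → 5.5124 [wait]  node(8,5) S=141.2605 payoff=0.0000 vs cont=0.0000 → 0.0000 [wait]  node(8,6) S=178.8522 payoff=0.0000 vs cont=0.0000 → 0.0000 [wait]  node(8,7) S=226.4476 payoff=0.0000 vs cont=0.0000 → 0.0000 [wait]  node(8,8) S=286.7089 payoff=0.0000 vs cont=0.0000 → 0.0000 [wait]
k=7: node(7,0) S=48.8529 payoff=61.5371 vs cont=60.6356 → 61.5371 [stop]  node(7,1) S=61.8534 payoff=48.5366 vs cont=47.6350 → 48.5366 [stop]  node(7,2) S=78.3136 payoff=32.0764 vs cont=31.1749 → 32.0764 [stop]  node(7,3) S=99.1541 payoff=11.2359 vs cont=13.6888 → 13.6888 [wait]  node(7,4) S=125.5406 payoff=0.0000 vs cont=2.7044 → 2.7044 [wait]  node(7,5) S=158.9489 payoff=0.0000 vs cont=0.0000 → 0.0000 [wait]  node(7,6) S=201.2477 payoff=0.0000 vs cont=0.0000 → 0.0000 [wait]  node(7,7) S=254.8030 payoff=0.0000 vs cont=0.0000 → 0.0000 [wait]
k=6: node(6,0) S=54.9702 payoff=55.4198 vs cont=54.5183 → 55.4198 [stop]  node(6,1) S=69.5986 payoff=40.7914 vs cont=39.8899 → 40.7914 [stop]  node(6,2) S=88.1199 payoff=22.2701 vs cont=22.5980 → 22.5980 [wait]  node(6,3) S=111.5700 payoff=0.0000 vs cont=8.0713 → 8.0713 [wait]  node(6,4) S=141.2605 payoff=0.0000 vs cont=1.3268 → 1.3268 [wait]  node(6,5) S=178.8522 payoff=0.0000 vs cont=0.0000 → 0.0000 [wait]  node(6,6) S=226.4476 payoff=0.0000 vs cont=0.0000 → 0.0000 [wait]
k=5: node(5,0) S=61.8534 payoff=48.5366 vs cont=47.6350 → 48.5366 [stop]  node(5,1) S=78.3136 payoff=32.0764 vs cont=31.3392 → 32.0764 [stop]  node(5,2) S=99.1541 payoff=11.2359 vs cont=15.1323 → 15.1323 [wait]  node(5,3) S=125.5406 payoff=0.0000 vs cont=4.6248 → 4.6248 [wait]  node(5,4) S=158.9489 payoff=0.0000 vs cont=0.6509 → 0.6509 [wait]  node(5,5) S=201.2477 payoff=0.0000 vs cont=0.0000 → 0.0000 [wait]
k=4: node(4,0) S=69.5986 payoff=40.7914 vs cont=39.8899 → 40.7914 [stop]  node(4,1) S=88.1199 payoff=22.2701 vs cont=23.3215 → 23.3215 [wait]  node(4,2) S=111.5700 payoff=0.0000 vs cont=9.7420 → 9.7420 [wait]  node(4,3) S=141.2605 payoff=0.0000 vs cont=2.5952 → 2.5952 [wait]  node(4,4) S=178.8522 payoff=0.0000 vs cont=0.3193 → 0.3193 [wait]
k=3: node(3,0) S=78.3136 payoff=32.0764 vs cont=31.7019 → 32.0764 [stop]  node(3,1) S=99.1541 payoff=11.2359 vs cont=16.3246 → 16.3246 [wait]  node(3,2) S=125.5406 payoff=0.0000 vs cont=6.0803 → 6.0803 [wait]  node(3,3) S=158.9489 payoff=0.0000 vs cont=1.4333 → 1.4333 [wait]
k=2: node(2,0) S=88.1199 payoff=22.2701 vs cont=23.9192 → 23.9192 [wait]  node(2,1) S=111.5700 payoff=0.0000 vs cont=11.0566 → 11.0566 [wait]  node(2,2) S=141.2605 payoff=0.0000 vs cont=3.7014 → 3.7014 [wait]
k=1: node(1,0) S=99.1541 payoff=11.2359 vs cont=17.2767 → 17.2767 [wait]  node(1,1) S=125.5406 payoff=0.0000 vs cont=7.2797 → 7.2797 [wait]
k=0: node(0,0) S=111.5700 payoff=0.0000 vs cont=12.1248 → 12.1248 [wait]

price = 12.1248
tree:
12.1248
17.2767 7.2797
23.9192 11.0566 3.7014
32.0764 16.3246 6.0803 1.4333
40.7914 23.3215 9.7420 2.5952 0.3193
48.5366 32.0764 15.1323 4.6248 0.6509 0.0000
55.4198 40.7914 22.5980 8.0713 1.3268 0.0000 0.0000
61.5371 48.5366 32.0764 13.6888 2.7044 0.0000 0.0000 0.0000
66.9736 55.4198 40.7914 22.2701 5.5124 0.0000 0.0000 0.0000 0.0000
71.8051 61.5371 48.5366 32.0764 11.2359 0.0000 0.0000 0.0000 0.0000 0.0000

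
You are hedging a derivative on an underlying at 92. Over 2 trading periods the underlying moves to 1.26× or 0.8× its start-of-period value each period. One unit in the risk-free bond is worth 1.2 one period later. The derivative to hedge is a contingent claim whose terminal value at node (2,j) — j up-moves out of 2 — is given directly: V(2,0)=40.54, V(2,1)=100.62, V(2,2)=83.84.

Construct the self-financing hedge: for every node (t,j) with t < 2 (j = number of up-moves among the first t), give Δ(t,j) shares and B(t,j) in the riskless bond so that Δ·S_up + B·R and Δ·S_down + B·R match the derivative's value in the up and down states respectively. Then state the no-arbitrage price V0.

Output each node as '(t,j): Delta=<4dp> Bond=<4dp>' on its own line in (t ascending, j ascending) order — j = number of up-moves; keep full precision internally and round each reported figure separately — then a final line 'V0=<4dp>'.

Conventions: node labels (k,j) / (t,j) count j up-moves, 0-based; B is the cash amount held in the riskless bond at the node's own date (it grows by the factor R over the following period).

(0,0): Delta=-0.1330 Bond=72.5909
(1,0): Delta=1.7746 Bond=-53.2891
(1,1): Delta=-0.3147 Bond=108.1688
V0=60.3540

No-arbitrage ⇒ martingale measure with p* = (R−d)/(u−d) = 0.8696.
Expiry values: V(2,0)=40.5400, V(2,1)=100.6200, V(2,2)=83.8400
(1,0): S=73.6000. Δ = (V_up−V_dn)/(S_up−S_dn) = (100.6200−40.5400)/(92.7360−58.8800) = 1.7746. V = [p*·100.6200 + (1−p*)·40.5400]/1.2 = 77.3196. B = V − Δ·S = -53.2891.
(1,1): S=115.9200. Δ = (V_up−V_dn)/(S_up−S_dn) = (83.8400−100.6200)/(146.0592−92.7360) = -0.3147. V = [p*·83.8400 + (1−p*)·100.6200]/1.2 = 71.6906. B = V − Δ·S = 108.1688.
(0,0): S=92.0000. Δ = (V_up−V_dn)/(S_up−S_dn) = (71.6906−77.3196)/(115.9200−73.6000) = -0.1330. V = [p*·71.6906 + (1−p*)·77.3196]/1.2 = 60.3540. B = V − Δ·S = 72.5909.
Verification: the root portfolio costs Δ(0,0)·S0 + B(0,0) = 60.3540, matching V0.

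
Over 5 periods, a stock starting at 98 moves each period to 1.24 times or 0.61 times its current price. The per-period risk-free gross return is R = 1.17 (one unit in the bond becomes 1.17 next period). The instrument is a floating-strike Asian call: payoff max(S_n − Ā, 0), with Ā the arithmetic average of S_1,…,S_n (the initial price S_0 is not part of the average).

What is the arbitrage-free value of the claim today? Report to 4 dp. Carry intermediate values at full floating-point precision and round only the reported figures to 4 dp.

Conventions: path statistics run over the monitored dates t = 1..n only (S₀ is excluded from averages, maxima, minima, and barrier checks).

No-arbitrage gives p* = (R−d)/(u−d) = 0.8889: enumerate every path, weight its payoff by its p*-probability, and discount by R^5.
Enumerate all 2^5 = 32 price paths (U = up ×1.24, D = down ×0.61); each path with k up-moves has probability p*^k·(1−p*)^(5−k).
DDDDD: Ā=28.0672, payoff=0.0000, prob=0.000017
UDDDD: Ā=57.0546, payoff=0.0000, prob=0.000135
DUDDD: Ā=44.7066, payoff=0.0000, prob=0.000135
UUDDD: Ā=90.8790, payoff=0.0000, prob=0.001084
DDUDD: Ā=37.1743, payoff=0.0000, prob=0.000135
UDUDD: Ā=75.5675, payoff=0.0000, prob=0.001084
DUUDD: Ā=63.2195, payoff=0.0000, prob=0.001084
UUUDD: Ā=128.5117, payoff=0.0000, prob=0.008671
DDDUD: Ā=32.5796, payoff=0.0000, prob=0.000135
UDDUD: Ā=66.2274, payoff=0.0000, prob=0.001084
DUDUD: Ā=53.8794, payoff=0.0000, prob=0.001084
UUDUD: Ā=109.5254, payoff=0.0000, prob=0.008671
DDUUD: Ā=46.3472, payoff=0.0000, prob=0.001084
UDUUD: Ā=94.2139, payoff=0.0000, prob=0.008671
DUUUD: Ā=81.8659, payoff=0.0000, prob=0.008671
UUUUD: Ā=166.4159, payoff=0.0000, prob=0.069366
DDDDU: Ā=29.7769, payoff=0.0000, prob=0.000135
UDDDU: Ā=60.5300, payoff=0.0000, prob=0.001084
DUDDU: Ā=48.1820, payoff=0.0000, prob=0.001084
UUDDU: Ā=97.9438, payoff=0.0000, prob=0.008671
DDUDU: Ā=40.6497, payoff=0.0000, prob=0.001084
UDUDU: Ā=82.6323, payoff=0.0000, prob=0.008671
DUUDU: Ā=70.2843, payoff=0.0000, prob=0.008671
UUUDU: Ā=142.8729, payoff=0.0000, prob=0.069366
DDDUU: Ā=36.0551, payoff=0.0000, prob=0.001084
UDDUU: Ā=73.2922, payoff=0.0000, prob=0.008671
DUDUU: Ā=60.9442, payoff=8.5823, prob=0.008671
UUDUU: Ā=123.8866, payoff=17.4461, prob=0.069366
DDUUU: Ā=53.4120, payoff=16.1146, prob=0.008671
UDUUU: Ā=108.5751, payoff=32.7576, prob=0.069366
DUUUU: Ā=96.2271, payoff=45.1056, prob=0.069366
UUUUU: Ā=195.6092, payoff=91.6900, prob=0.554929
Price = Σ prob·payoff / R^5 = 57.706821 / 2.192448 = 26.3207

price = 26.3207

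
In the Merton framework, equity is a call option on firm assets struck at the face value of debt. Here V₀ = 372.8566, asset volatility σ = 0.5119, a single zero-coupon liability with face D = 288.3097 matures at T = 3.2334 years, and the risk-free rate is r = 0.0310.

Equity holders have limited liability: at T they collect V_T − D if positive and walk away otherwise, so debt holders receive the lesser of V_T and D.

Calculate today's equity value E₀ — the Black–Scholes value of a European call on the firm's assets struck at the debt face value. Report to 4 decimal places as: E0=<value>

Equity is a call on the firm's assets struck at D = 288.3097:
d₁ = [ln(V₀/D) + (r + σ²/2)T] / (σ√T)
   = [ln(372.8566/288.3097) + (0.0310 + 0.5·0.5119²)·3.2334] / (0.5119·√3.2334)
   = [0.257159 + 0.523878] / 0.920481 = 0.848509
d₂ = d₁ − σ√T = 0.848509 − 0.920481 = -0.071972
N(d₁) = 0.801923,  N(d₂) = 0.471312,  e^(−rT) = 0.904624
E₀ = V₀·N(d₁) − D·e^(−rT)·N(d₂)
   = 372.8566·0.801923 − 288.3097·0.904624·0.471312 = 176.078331

E0=176.0783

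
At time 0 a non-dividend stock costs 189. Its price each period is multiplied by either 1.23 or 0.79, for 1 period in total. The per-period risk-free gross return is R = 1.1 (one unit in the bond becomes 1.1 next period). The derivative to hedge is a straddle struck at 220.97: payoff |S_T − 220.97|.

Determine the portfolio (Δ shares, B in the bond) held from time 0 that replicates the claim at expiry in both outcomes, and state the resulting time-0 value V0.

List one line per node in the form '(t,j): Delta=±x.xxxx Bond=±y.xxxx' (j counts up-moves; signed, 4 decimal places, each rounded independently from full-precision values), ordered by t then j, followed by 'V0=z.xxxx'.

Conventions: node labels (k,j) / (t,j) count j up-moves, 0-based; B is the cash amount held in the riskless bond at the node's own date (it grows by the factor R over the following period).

Arbitrage-free pricing uses the up-move probability p* = (R−d)/(u−d) = 0.7045, discounting each step at R = 1.1.
Expiry values: V(1,0)=71.6600, V(1,1)=11.5000
Node (0,0) S=189.0000: V=(p*·11.5000+(1−p*)·71.6600)/1.1=26.6132; Δ=(11.5000−71.6600)/(232.4700−149.3100)=-0.7234; B=V−Δ·S=163.3405
As a check, the time-0 holding Δ(0,0)·S0 + B(0,0) comes to 26.6132 — exactly V0.

(0,0): Delta=-0.7234 Bond=163.3405
V0=26.6132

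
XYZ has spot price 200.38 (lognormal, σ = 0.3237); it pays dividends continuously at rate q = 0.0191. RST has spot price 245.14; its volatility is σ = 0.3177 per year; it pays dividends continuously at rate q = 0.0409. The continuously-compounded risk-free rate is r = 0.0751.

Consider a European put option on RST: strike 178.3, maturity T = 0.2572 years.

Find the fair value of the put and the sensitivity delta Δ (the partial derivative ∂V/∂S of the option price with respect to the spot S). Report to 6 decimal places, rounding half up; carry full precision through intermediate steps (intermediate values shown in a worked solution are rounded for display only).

σ√T = 0.3177·√0.2572 = 0.161121
d₁ = (ln(S/K) + (r−q+σ²/2)T) / (σ√T) = (ln(245.14/178.3) + (0.0751−0.0409+0.3177²/2)·0.2572) / 0.161121 = (0.318362 + 0.021776) / 0.161121 = 2.111070
d₂ = d₁ − σ√T = 2.111070 − 0.161121 = 1.949949
e^{−rT} = 0.980870
e^{−qT} = 0.989536
N(−d₁) = 0.017383,  N(−d₂) = 0.025591
Put price V = K·e^{−rT}·N(−d₂) − S·e^{−qT}·N(−d₁) = 4.475601 − 4.216708 = 0.258892
Δ = −e^{−qT}·N(−d₁) = -0.017201

price = 0.258892
Δ = -0.017201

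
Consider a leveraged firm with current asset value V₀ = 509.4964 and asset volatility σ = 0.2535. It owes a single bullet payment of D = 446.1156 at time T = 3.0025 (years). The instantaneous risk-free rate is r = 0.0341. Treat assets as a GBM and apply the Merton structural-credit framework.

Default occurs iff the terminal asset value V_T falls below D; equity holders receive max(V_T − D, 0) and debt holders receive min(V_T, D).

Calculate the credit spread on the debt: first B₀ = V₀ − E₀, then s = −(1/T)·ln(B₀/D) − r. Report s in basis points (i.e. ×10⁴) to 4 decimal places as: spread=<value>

Equity is a call on the firm's assets struck at D = 446.1156:
d₁ = [ln(V₀/D) + (r + σ²/2)T] / (σ√T)
   = [ln(509.4964/446.1156) + (0.0341 + 0.5·0.2535²)·3.0025] / (0.2535·√3.0025)
   = [0.132845 + 0.198859] / 0.439258 = 0.755146
d₂ = d₁ − σ√T = 0.755146 − 0.439258 = 0.315888
N(d₁) = 0.774919,  N(d₂) = 0.623956,  e^(−rT) = 0.902682
E₀ = V₀·N(d₁) − D·e^(−rT)·N(d₂)
   = 509.4964·0.774919 − 446.1156·0.902682·0.623956 = 143.551138
B₀ = V₀ − E₀ = 509.4964 − 143.551138 = 365.945262
spread = −(1/T)·ln(B₀/D) − r = −(1/3.0025)·ln(365.945262/446.1156) − 0.0341 = 0.03187647
in basis points: 0.03187647 × 10⁴ = 318.7647 bp

spread=318.7647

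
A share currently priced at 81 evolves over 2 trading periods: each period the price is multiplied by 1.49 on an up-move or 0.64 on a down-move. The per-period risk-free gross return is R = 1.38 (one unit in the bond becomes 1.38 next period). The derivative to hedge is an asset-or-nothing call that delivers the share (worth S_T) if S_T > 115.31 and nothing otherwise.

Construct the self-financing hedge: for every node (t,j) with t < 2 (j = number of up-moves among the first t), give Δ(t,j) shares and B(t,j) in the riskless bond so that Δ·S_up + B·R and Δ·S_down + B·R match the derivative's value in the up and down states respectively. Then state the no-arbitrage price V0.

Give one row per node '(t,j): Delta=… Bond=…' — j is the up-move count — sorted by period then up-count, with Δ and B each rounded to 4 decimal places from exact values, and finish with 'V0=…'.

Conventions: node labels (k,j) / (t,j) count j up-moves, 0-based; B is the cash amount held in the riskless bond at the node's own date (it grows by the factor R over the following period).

(0,0): Delta=1.6477 Bond=-61.8975
(1,0): Delta=0.0000 Bond=0.0000
(1,1): Delta=1.7529 Bond=-98.1159
V0=71.5690

Under the risk-neutral measure, an up-move has probability p* = (R−d)/(u−d) = 0.8706 and values discount at R = 1.38.
Expiry values: V(2,0)=0.0000, V(2,1)=0.0000, V(2,2)=179.8281
(1,0): S=51.8400. Δ = (V_up−V_dn)/(S_up−S_dn) = (0.0000−0.0000)/(77.2416−33.1776) = 0.0000. V = [p*·0.0000 + (1−p*)·0.0000]/1.38 = 0.0000. B = V − Δ·S = 0.0000.
(1,1): S=120.6900. Δ = (V_up−V_dn)/(S_up−S_dn) = (179.8281−0.0000)/(179.8281−77.2416) = 1.7529. V = [p*·179.8281 + (1−p*)·0.0000]/1.38 = 113.4465. B = V − Δ·S = -98.1159.
(0,0): S=81.0000. Δ = (V_up−V_dn)/(S_up−S_dn) = (113.4465−0.0000)/(120.6900−51.8400) = 1.6477. V = [p*·113.4465 + (1−p*)·0.0000]/1.38 = 71.5690. B = V − Δ·S = -61.8975.
Sanity check at the root: Δ(0,0)·S0 + B(0,0) reproduces V0 = 71.5690.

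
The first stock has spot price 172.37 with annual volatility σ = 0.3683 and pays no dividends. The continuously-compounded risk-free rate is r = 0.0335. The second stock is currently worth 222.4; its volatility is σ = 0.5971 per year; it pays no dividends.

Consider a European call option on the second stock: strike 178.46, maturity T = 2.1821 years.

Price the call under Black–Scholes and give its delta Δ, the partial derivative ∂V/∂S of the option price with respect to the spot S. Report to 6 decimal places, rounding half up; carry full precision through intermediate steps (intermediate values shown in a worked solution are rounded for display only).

price = 97.786253
Δ = 0.780371

σ√T = 0.5971·√2.1821 = 0.882032
d₁ = (ln(S/K) + (r+σ²/2)T) / (σ√T) = (ln(222.4/178.46) + (0.0335+0.5971²/2)·2.1821) / 0.882032 = (0.220113 + 0.462091) / 0.882032 = 0.773445
d₂ = d₁ − σ√T = 0.773445 − 0.882032 = -0.108587
e^{−rT} = 0.929508
N(d₁) = 0.780371,  N(d₂) = 0.456765
Call price V = S·N(d₁) − K·e^{−rT}·N(d₂) = 173.554423 − 75.768171 = 97.786253
Δ = N(d₁) = 0.780371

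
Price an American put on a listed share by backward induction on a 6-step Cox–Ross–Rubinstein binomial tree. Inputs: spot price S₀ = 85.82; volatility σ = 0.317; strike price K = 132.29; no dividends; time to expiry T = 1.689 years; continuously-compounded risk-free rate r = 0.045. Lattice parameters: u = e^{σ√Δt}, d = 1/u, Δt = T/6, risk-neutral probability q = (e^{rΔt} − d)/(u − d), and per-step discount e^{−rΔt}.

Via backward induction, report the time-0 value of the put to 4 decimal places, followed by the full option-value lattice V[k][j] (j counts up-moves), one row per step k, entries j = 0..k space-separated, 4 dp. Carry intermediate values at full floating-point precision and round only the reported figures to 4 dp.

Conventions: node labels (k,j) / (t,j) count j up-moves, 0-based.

price = 46.4700
tree:
46.4700
59.7555 33.4893
70.9843 46.4700 21.1483
80.4748 59.7555 32.0815 10.5723
88.4961 70.9843 46.4700 18.2725 3.0126
95.2757 80.4748 59.7555 30.7512 6.0509 0.0000
101.0057 88.4961 70.9843 46.4700 12.1532 0.0000 0.0000

params: Δt=0.28150 u=1.18316 d=0.84519 q=0.49577 e^(-rΔt)=0.98741
t_6 payoffs: 101.0057 88.4961 70.9843 46.4700 12.1532 0.0000 0.0000
k=5: node(5,0) S=37.0143 payoff=95.2757 vs cont=93.6104 → 95.2757 [stop]  node(5,1) S=51.8152 payoff=80.4748 vs cont=78.8096 → 80.4748 [stop]  node(5,2) S=72.5345 payoff=59.7555 vs cont=58.0903 → 59.7555 [stop]  node(5,3) S=101.5388 payoff=30.7512 vs cont=29.0859 → 30.7512 [stop]  node(5,4) S=142.1411 payoff=0.0000 vs cont=6.0509 → 6.0509 [wait]  node(5,5) S=198.9789 payoff=0.0000 vs cont=0.0000 → 0.0000 [wait]
k=4: node(4,0) S=43.7939 payoff=88.4961 vs cont=86.8309 → 88.4961 [stop]  node(4,1) S=61.3057 payoff=70.9843 vs cont=69.3191 → 70.9843 [stop]  node(4,2) S=85.8200 payoff=46.4700 vs cont=44.8048 → 46.4700 [stop]  node(4,3) S=120.1368 payoff=12.1532 vs cont=18.2725 → 18.2725 [wait]  node(4,4) S=168.1757 payoff=0.0000 vs cont=3.0126 → 3.0126 [wait]
k=3: node(3,0) S=51.8152 payoff=80.4748 vs cont=78.8096 → 80.4748 [stop]  node(3,1) S=72.5345 payoff=59.7555 vs cont=58.0903 → 59.7555 [stop]  node(3,2) S=101.5388 payoff=30.7512 vs cont=32.0815 → 32.0815 [wait]  node(3,3) S=142.1411 payoff=0.0000 vs cont=10.5723 → 10.5723 [wait]
k=2: node(2,0) S=61.3057 payoff=70.9843 vs cont=69.3191 → 70.9843 [stop]  node(2,1) S=85.8200 payoff=46.4700 vs cont=45.4560 → 46.4700 [stop]  node(2,2) S=120.1368 payoff=12.1532 vs cont=21.1483 → 21.1483 [wait]
k=1: node(1,0) S=72.5345 payoff=59.7555 vs cont=58.0903 → 59.7555 [stop]  node(1,1) S=101.5388 payoff=30.7512 vs cont=33.4893 → 33.4893 [wait]
k=0: node(0,0) S=85.8200 payoff=46.4700 vs cont=46.1452 → 46.4700 [stop]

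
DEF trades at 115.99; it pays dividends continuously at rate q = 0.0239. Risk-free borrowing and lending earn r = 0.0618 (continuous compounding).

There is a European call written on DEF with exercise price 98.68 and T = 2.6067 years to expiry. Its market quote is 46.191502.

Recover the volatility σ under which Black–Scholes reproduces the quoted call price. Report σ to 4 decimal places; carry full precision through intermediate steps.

sigma = 0.5368

At σ = 0.5368 the Black–Scholes value reproduces the quote:
σ√T = 0.5368·√2.6067 = 0.866679
d₁ = (ln(S/K) + (r−q+σ²/2)T) / (σ√T) = (ln(115.99/98.68) + (0.0618−0.0239+0.5368²/2)·2.6067) / 0.866679 = (0.161622 + 0.474360) / 0.866679 = 0.733815
d₂ = d₁ − σ√T = 0.733815 − 0.866679 = -0.132864
e^{−rT} = 0.851212
e^{−qT} = 0.939601
N(d₁) = 0.768469,  N(d₂) = 0.447151
V = S·e^{−qT}·N(d₁) − K·e^{−rT}·N(d₂) = 83.751075 − 37.559573 = 46.191502 (the observed quote) — the price is monotone increasing in volatility, hence this σ is the only solution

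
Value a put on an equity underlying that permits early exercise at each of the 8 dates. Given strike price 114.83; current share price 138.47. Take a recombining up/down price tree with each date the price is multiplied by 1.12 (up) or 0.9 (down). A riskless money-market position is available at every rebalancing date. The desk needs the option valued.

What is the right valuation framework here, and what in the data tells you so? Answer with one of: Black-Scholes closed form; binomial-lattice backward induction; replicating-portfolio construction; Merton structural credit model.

framework: binomial-lattice backward induction

Key observation: the exercise right at every one of the 8 steps is what matters: each node needs max(114.83 − S, continuation), which only the stepwise tree valuation starting from spot 138.47 delivers.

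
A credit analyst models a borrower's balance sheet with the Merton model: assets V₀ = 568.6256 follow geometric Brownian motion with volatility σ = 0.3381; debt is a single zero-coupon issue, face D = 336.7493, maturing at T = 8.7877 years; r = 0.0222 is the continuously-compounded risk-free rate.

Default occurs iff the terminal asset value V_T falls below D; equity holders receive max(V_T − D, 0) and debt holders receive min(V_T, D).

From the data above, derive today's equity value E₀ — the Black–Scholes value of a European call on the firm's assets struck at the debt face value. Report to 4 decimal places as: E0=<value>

Equity is a call on the firm's assets struck at D = 336.7493:
d₁ = [ln(V₀/D) + (r + σ²/2)T] / (σ√T)
   = [ln(568.6256/336.7493) + (0.0222 + 0.5·0.3381²)·8.7877] / (0.3381·√8.7877)
   = [0.523883 + 0.697355] / 1.002266 = 1.218478
d₂ = d₁ − σ√T = 1.218478 − 1.002266 = 0.216213
N(d₁) = 0.888479,  N(d₂) = 0.585589,  e^(−rT) = 0.822763
E₀ = V₀·N(d₁) − D·e^(−rT)·N(d₂)
   = 568.6256·0.888479 − 336.7493·0.822763·0.585589 = 342.965651

E0=342.9657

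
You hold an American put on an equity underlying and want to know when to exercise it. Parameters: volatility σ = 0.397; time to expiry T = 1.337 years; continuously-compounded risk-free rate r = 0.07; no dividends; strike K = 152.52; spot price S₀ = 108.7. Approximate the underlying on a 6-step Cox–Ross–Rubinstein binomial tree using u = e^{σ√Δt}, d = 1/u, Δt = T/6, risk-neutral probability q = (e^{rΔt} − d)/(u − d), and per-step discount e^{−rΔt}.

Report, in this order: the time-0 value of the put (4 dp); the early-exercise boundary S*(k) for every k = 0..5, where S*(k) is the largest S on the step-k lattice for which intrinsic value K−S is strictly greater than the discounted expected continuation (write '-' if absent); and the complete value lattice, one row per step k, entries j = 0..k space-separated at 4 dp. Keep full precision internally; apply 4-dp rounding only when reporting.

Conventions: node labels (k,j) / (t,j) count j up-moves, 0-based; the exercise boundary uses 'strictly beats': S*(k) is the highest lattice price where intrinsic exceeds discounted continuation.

params: Δt=0.22283 u=1.20612 d=0.82911 q=0.49498 e^(-rΔt)=0.98452
t_6 payoffs: 117.2101 101.1542 77.7974 43.8200 0.0000 0.0000 0.0000
t_5: node(5,0) S=42.5878 payoff=109.9322 vs cont=107.5716 → 109.9322 [stop]  node(5,1) S=61.9531 payoff=90.5669 vs cont=88.2063 → 90.5669 [stop]  node(5,2) S=90.1240 payoff=62.3960 vs cont=60.0354 → 62.3960 [stop]  node(5,3) S=131.1047 payoff=21.4153 vs cont=21.7873 → 21.7873 [wait]  node(5,4) S=190.7199 payoff=0.0000 vs cont=0.0000 → 0.0000 [wait]  node(5,5) S=277.4430 payoff=0.0000 vs cont=0.0000 → 0.0000 [wait]  ⇒ S*(5)=90.1240
t_4: node(4,0) S=51.3658 payoff=101.1542 vs cont=98.7936 → 101.1542 [stop]  node(4,1) S=74.7226 payoff=77.7974 vs cont=75.4368 → 77.7974 [stop]  node(4,2) S=108.7000 payoff=43.8200 vs cont=41.6407 → 43.8200 [stop]  node(4,3) S=158.1274 payoff=0.0000 vs cont=10.8326 → 10.8326 [wait]  node(4,4) S=230.0302 payoff=0.0000 vs cont=0.0000 → 0.0000 [wait]  ⇒ S*(4)=108.7000
t_3: node(3,0) S=61.9531 payoff=90.5669 vs cont=88.2063 → 90.5669 [stop]  node(3,1) S=90.1240 payoff=62.3960 vs cont=60.0354 → 62.3960 [stop]  node(3,2) S=131.1047 payoff=21.4153 vs cont=27.0663 → 27.0663 [wait]  node(3,3) S=190.7199 payoff=0.0000 vs cont=5.3860 → 5.3860 [wait]  ⇒ S*(3)=90.1240
t_2: node(2,0) S=74.7226 payoff=77.7974 vs cont=75.4368 → 77.7974 [stop]  node(2,1) S=108.7000 payoff=43.8200 vs cont=44.2133 → 44.2133 [wait]  node(2,2) S=158.1274 payoff=0.0000 vs cont=16.0821 → 16.0821 [wait]  ⇒ S*(2)=74.7226
t_1: node(1,0) S=90.1240 payoff=62.3960 vs cont=60.2270 → 62.3960 [stop]  node(1,1) S=131.1047 payoff=21.4153 vs cont=29.8200 → 29.8200 [wait]  ⇒ S*(1)=90.1240
t_0: node(0,0) S=108.7000 payoff=43.8200 vs cont=45.5552 → 45.5552 [wait]  ⇒ S*(0)=-

price = 45.5552
boundary = - 90.1240 74.7226 90.1240 108.7000 90.1240
tree:
45.5552
62.3960 29.8200
77.7974 44.2133 16.0821
90.5669 62.3960 27.0663 5.3860
101.1542 77.7974 43.8200 10.8326 0.0000
109.9322 90.5669 62.3960 21.7873 0.0000 0.0000
117.2101 101.1542 77.7974 43.8200 0.0000 0.0000 0.0000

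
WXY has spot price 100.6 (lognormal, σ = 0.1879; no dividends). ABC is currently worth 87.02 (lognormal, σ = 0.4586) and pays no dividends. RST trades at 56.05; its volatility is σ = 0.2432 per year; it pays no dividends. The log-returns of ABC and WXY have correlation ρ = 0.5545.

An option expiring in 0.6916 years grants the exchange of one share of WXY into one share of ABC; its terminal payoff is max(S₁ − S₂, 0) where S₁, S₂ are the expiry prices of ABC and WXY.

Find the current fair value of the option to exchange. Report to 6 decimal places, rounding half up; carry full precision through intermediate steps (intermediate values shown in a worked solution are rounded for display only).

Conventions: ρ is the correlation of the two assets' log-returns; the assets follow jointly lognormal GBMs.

exchange price = 6.397602

σ_eff = √(σ₁² + σ₂² − 2ρσ₁σ₂) = √(0.4586² + 0.1879² − 2·0.5545·0.4586·0.1879) = 0.387372
d₁ = (ln(S₁/S₂) + (q₂ − q₁ + σ_eff²/2)T) / (σ_eff√T) = (ln(87.02/100.6) + (0.0 − 0.0 + 0.075028)·0.6916) / 0.322148 = -0.289074
d₂ = d₁ − σ_eff√T = -0.289074 − 0.322148 = -0.611222
N(d₁) = 0.386262,  N(d₂) = 0.270526
V = S₁·e^{−q₁T}·N(d₁) − S₂·e^{−q₂T}·N(d₂) = 33.612546 − 27.214944 = 6.397602
Key observation: the rate r is irrelevant here: denominating values in WXY turns the exchange into a ratio option on S₁/S₂, and discounting at r drops out.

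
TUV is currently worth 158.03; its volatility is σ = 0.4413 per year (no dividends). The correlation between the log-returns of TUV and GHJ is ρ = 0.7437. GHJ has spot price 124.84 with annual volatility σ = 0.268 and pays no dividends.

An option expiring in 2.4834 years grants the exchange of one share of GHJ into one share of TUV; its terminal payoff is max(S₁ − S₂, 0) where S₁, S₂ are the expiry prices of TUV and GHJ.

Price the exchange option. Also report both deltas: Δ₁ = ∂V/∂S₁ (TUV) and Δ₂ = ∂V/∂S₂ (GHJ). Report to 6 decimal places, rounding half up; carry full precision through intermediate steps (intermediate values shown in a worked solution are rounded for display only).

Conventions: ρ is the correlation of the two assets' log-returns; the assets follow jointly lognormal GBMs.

σ_eff = √(σ₁² + σ₂² − 2ρσ₁σ₂) = √(0.4413² + 0.268² − 2·0.7437·0.4413·0.268) = 0.301093
d₁ = (ln(S₁/S₂) + (q₂ − q₁ + σ_eff²/2)T) / (σ_eff√T) = (ln(158.03/124.84) + (0.0 − 0.0 + 0.045329)·2.4834) / 0.474487 = 0.734100
d₂ = d₁ − σ_eff√T = 0.734100 − 0.474487 = 0.259612
N(d₁) = 0.768556,  N(d₂) = 0.602419
V = S₁·e^{−q₁T}·N(d₁) − S₂·e^{−q₂T}·N(d₂) = 121.454913 − 75.205943 = 46.248970
Key observation: no risk-free rate is needed — with the second asset as numeraire the exchange option is a call on the ratio S₁/S₂, and r cancels out of the value.
Δ₁ = e^{−q₁T}·N(d₁) = 0.768556;  Δ₂ = −e^{−q₂T}·N(d₂) = -0.602419

exchange price = 46.248970
Δ1 = 0.768556
Δ2 = -0.602419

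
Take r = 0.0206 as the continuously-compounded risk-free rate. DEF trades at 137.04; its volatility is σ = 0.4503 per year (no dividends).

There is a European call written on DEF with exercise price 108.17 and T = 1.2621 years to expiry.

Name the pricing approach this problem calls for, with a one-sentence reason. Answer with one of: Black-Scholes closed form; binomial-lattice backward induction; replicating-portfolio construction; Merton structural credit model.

framework: Black-Scholes closed form

Key observation: with DEF following a GBM at constant σ and r, the European call struck at 108.17 prices in closed form — nothing here needs a stepwise model or a balance sheet.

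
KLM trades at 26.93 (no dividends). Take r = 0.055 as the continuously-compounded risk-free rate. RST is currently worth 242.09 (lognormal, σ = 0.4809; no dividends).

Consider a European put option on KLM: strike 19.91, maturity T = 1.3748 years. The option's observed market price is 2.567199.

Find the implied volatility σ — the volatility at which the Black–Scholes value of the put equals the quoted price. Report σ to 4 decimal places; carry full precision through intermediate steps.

sigma = 0.5682

At σ = 0.5682 the Black–Scholes value reproduces the quote:
σ√T = 0.5682·√1.3748 = 0.666225
d₁ = (ln(S/K) + (r+σ²/2)T) / (σ√T) = (ln(26.93/19.91) + (0.055+0.5682²/2)·1.3748) / 0.666225 = (0.302019 + 0.297542) / 0.666225 = 0.899937
d₂ = d₁ − σ√T = 0.899937 − 0.666225 = 0.233712
e^{−rT} = 0.927174
N(−d₁) = 0.184077,  N(−d₂) = 0.407604
V = K·e^{−rT}·N(−d₂) − S·N(−d₁) = 7.524389 − 4.957189 = 2.567199 (equal to the quote); since ∂V/∂σ > 0 for all σ, the implied volatility is unique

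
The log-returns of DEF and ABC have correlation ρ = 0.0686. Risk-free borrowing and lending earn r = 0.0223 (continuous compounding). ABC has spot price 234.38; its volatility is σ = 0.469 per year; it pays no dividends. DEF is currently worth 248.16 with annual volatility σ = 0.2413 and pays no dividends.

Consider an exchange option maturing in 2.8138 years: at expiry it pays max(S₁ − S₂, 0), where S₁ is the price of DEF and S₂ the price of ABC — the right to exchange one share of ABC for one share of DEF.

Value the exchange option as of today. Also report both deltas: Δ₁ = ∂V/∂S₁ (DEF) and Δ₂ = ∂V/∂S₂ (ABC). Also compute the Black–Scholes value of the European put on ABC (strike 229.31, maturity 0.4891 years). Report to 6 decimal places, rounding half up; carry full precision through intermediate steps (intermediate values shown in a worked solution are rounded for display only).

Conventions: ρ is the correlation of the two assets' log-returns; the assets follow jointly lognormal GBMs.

σ_eff = √(σ₁² + σ₂² − 2ρσ₁σ₂) = √(0.2413² + 0.469² − 2·0.0686·0.2413·0.469) = 0.512503
d₁ = (ln(S₁/S₂) + (q₂ − q₁ + σ_eff²/2)T) / (σ_eff√T) = (ln(248.16/234.38) + (0.0 − 0.0 + 0.131330)·2.8138) / 0.859693 = 0.496300
d₂ = d₁ − σ_eff√T = 0.496300 − 0.859693 = -0.363393
N(d₁) = 0.690159,  N(d₂) = 0.358156
V = S₁·e^{−q₁T}·N(d₁) − S₂·e^{−q₂T}·N(d₂) = 171.269801 − 83.944558 = 87.325243
Δ₁ = e^{−q₁T}·N(d₁) = 0.690159;  Δ₂ = −e^{−q₂T}·N(d₂) = -0.358156
[vanilla: ABC put K=229.31]
σ√T = 0.469·√0.4891 = 0.327998
d₁ = (ln(S/K) + (r+σ²/2)T) / (σ√T) = (ln(234.38/229.31) + (0.0223+0.469²/2)·0.4891) / 0.327998 = (0.021869 + 0.064698) / 0.327998 = 0.263926
d₂ = d₁ − σ√T = 0.263926 − 0.327998 = -0.064072
e^{−rT} = 0.989152
N(−d₁) = 0.395918,  N(−d₂) = 0.525544
price = K·e^{−rT}·N(−d₂) − S·N(−d₁) = 119.205139 − 92.795364 = 26.409775

exchange price = 87.325243
Δ1 = 0.690159
Δ2 = -0.358156
price(ABC put K=229.31) = 26.409775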